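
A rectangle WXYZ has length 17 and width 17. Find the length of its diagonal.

A rectangle's diagonal splits it into two right triangles, with the diagonal as the hypotenuse.
By the Pythagorean theorem, d^2 = 17^2 + 17^2 = 578.
Therefore d = sqrt(578) = 17*sqrt(2).

17*sqrt(2)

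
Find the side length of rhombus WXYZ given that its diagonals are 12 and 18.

In a rhombus, the diagonals bisect each other perpendicularly, creating four congruent right triangles.
Each triangle has legs 6 (half of 12) and 9 (half of 18).
The hypotenuse of each right triangle is a side of the rhombus:
side = sqrt(6^2 + 9^2) = sqrt(117) = 3*sqrt(13)

3*sqrt(13)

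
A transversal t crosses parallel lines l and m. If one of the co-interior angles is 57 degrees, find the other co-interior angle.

Co-interior (same-side interior) angles are between the parallel lines on the same side of the transversal.
Unlike corresponding or alternate interior angles, they are supplementary rather than equal.
So the angle = 180 - 57 = 123 degrees.

123 degrees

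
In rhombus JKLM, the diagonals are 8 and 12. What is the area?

Area of a rhombus = (d1 * d2) / 2
Area = (8 * 12) / 2
Area = 96 / 2
Area = 48

48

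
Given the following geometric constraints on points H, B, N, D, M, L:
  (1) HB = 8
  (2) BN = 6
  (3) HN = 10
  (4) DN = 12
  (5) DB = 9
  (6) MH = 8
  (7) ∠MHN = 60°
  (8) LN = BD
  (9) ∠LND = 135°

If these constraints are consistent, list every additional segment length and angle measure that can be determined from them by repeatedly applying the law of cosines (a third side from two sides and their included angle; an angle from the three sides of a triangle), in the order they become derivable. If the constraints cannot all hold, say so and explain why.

The constraints are consistent. Derivable facts, in order:
After 1 step:
- DL ≈ 19.44
- NM = 2·√21
- ∠BDN = 28.96°
- ∠BHN = 36.87°
- ∠BND = 46.57°
- ∠BNH = 53.13°
- ∠DBN = 104.48°
- ∠HBN = 90°
After 2 steps:
- ∠DLN = 25.89°
- ∠HMN = 70.89°
- ∠HNM = 49.11°
- ∠LDN = 19.11°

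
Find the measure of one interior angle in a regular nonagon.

Each interior angle of a regular n-gon is (n - 2) * 180 / n.
For n = 9: (9 - 2) * 180 / 9 = 1260/9 = 140 degrees.

140 degrees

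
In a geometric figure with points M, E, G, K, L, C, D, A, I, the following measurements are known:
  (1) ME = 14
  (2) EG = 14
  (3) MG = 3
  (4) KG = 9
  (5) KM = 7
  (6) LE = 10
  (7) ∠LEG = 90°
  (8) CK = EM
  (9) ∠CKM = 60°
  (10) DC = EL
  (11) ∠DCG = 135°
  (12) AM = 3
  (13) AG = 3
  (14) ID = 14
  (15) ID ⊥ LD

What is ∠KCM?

From the given relations: CK = EM = 14.
Step 1: By the law of cosines on triangle CKM: CM² = 14² + 7² − 2·14·7·cos(60°) = 147, so CM = 7·√3.
Step 2: By the inverse law of cosines on triangle KCM: cos(∠KCM) = (14² + (7·√3)² − 7²) / (2·14·7·√3) = 294/339.48 = 0.866, so ∠KCM = 30°.

Therefore, the measure of angle ∠KCM = 30°.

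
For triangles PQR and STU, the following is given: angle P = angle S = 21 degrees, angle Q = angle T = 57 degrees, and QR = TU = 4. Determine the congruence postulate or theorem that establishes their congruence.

The given information provides:
angle P = angle S = 21 degrees, angle Q = angle T = 57 degrees, and QR = TU = 4
This matches the AAS congruence theorem.
Two pairs of corresponding angles and a non-included side are equal (Angle-Angle-Side).

AAS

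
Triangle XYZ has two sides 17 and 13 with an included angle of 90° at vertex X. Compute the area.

Area = (1/2) * XY * XZ * sin(X)
Area = (1/2) * 17 * 13 * sin(90°)
Area = (1/2) * 17 * 13 * 1
Area = 221/2

221/2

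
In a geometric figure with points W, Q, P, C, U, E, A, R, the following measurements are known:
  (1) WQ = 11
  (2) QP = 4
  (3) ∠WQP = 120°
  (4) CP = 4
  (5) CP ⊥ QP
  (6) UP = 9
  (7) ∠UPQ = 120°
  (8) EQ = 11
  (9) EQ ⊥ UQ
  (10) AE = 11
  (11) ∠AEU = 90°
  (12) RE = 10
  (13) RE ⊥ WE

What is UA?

Step 1: By the law of cosines on triangle UPQ: UQ² = 9² + 4² − 2·9·4·cos(120°) = 133, so UQ = √133.
Step 2: By the law of cosines on triangle UQE: UE² = √133² + 11² − 2·√133·11·cos(90°) = 254, so UE ≈ 15.94.
Step 3: By the law of cosines on triangle UEA: UA² = 15.94² + 11² − 2·15.94·11·cos(90°) = 375, so UA = 5·√15.

Therefore, the length of UA = 5·√15.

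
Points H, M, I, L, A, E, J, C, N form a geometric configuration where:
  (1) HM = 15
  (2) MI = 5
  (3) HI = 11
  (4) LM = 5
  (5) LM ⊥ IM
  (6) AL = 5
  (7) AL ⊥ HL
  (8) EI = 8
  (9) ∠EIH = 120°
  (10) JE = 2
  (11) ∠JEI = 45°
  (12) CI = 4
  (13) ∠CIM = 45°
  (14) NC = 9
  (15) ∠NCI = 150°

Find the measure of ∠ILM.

Step 1: By the law of cosines on triangle LMI: LI² = 5² + 5² − 2·5·5·cos(90°) = 50, so LI = 5·√2.
Step 2: By the inverse law of cosines on triangle ILM: cos(∠ILM) = ((5·√2)² + 5² − 5²) / (2·5·√2·5) = 50/70.71 = 0.7071, so ∠ILM = 45°.

Therefore, the measure of angle ∠ILM = 45°.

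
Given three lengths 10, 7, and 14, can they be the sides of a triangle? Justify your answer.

For three segments to close into a triangle, no single side can be as long as the other two combined.
The longest side is 14, and 7 + 10 = 17 > 14.
A triangle can be formed.

Yes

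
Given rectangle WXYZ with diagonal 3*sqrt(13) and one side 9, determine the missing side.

Using the Pythagorean theorem: d^2 = a^2 + b^2
b^2 = d^2 - a^2
b^2 = 117 - 81
b^2 = 36
b = sqrt(36) = 6

6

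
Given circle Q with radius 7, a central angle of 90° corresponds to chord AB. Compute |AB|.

Drop a perpendicular from the center to the chord, bisecting both the chord and the central angle.
Each half-chord = r sin(θ/2) = 7 sin(45°).
The full chord = 2 × 7 × sin(45°) = 7*sqrt(2).

7*sqrt(2)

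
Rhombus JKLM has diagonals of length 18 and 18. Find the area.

Area of a rhombus = (d1 * d2) / 2
Area = (18 * 18) / 2
Area = 324 / 2
Area = 162

162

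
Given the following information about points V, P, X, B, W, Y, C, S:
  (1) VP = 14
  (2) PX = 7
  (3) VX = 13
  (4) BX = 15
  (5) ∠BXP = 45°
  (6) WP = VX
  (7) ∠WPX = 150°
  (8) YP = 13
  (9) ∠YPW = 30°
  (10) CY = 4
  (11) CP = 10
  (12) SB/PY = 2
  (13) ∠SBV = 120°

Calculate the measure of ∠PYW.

From the given relations: WP = VX = 13.
Step 1: By the law of cosines on triangle YPW: YW² = 13² + 13² − 2·13·13·cos(30°) = 45.28, so YW ≈ 6.73.
Step 2: By the inverse law of cosines on triangle PYW: cos(∠PYW) = (13² + 6.73² − 13²) / (2·13·6.73) = 45.28/174.96 = 0.2588, so ∠PYW = 75°.

Therefore, the measure of angle ∠PYW = 75°.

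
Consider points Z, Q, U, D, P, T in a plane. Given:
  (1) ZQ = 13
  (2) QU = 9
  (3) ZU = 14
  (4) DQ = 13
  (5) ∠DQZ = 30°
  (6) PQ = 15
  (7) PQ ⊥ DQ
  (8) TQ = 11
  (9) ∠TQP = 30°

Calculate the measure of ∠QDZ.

Step 1: By the law of cosines on triangle DQZ: DZ² = 13² + 13² − 2·13·13·cos(30°) = 45.28, so DZ ≈ 6.73.
Step 2: By the inverse law of cosines on triangle QDZ: cos(∠QDZ) = (13² + 6.73² − 13²) / (2·13·6.73) = 45.28/174.96 = 0.2588, so ∠QDZ = 75°.

Therefore, the measure of angle ∠QDZ = 75°.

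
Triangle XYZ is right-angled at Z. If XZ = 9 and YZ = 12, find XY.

XY = sqrt(9^2 + 12^2) = sqrt(225) = 15

15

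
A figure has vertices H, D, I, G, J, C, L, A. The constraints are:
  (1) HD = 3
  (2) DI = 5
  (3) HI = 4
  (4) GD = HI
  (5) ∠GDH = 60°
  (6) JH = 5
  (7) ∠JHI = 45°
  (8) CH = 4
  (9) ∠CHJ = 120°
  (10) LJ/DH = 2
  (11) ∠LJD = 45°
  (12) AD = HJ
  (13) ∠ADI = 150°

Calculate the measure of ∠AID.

From the given relations: AD = HJ = 5.
Step 1: By the law of cosines on triangle IDA: IA² = 5² + 5² − 2·5·5·cos(150°) = 93.3, so IA ≈ 9.66.
Step 2: By the inverse law of cosines on triangle AID: cos(∠AID) = (9.66² + 5² − 5²) / (2·9.66·5) = 93.3/96.59 = 0.9659, so ∠AID = 15°.

Therefore, the measure of angle ∠AID = 15°.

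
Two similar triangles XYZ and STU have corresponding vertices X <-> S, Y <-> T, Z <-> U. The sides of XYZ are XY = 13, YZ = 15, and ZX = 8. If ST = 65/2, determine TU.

k = 65/2/13 = 5/2. TU = 5/2 * 15 = 75/2.

75/2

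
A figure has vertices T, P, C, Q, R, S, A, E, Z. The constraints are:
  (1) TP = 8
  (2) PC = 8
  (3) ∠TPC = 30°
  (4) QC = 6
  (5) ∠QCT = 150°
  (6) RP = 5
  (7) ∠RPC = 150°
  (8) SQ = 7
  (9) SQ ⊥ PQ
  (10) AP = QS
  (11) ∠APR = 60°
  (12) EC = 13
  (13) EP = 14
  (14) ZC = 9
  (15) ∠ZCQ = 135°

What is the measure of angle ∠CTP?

Step 1: By the law of cosines on triangle TPC: TC² = 8² + 8² − 2·8·8·cos(30°) = 17.15, so TC ≈ 4.14.
Step 2: By the inverse law of cosines on triangle CTP: cos(∠CTP) = (4.14² + 8² − 8²) / (2·4.14·8) = 17.15/66.26 = 0.2588, so ∠CTP = 75°.

Therefore, the measure of angle ∠CTP = 75°.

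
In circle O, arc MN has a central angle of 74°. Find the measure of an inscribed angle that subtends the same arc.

An inscribed angle intercepts an arc from a point on the circle, while the central angle intercepts the same arc from the center.
The inscribed angle is always half the central angle: 74° / 2 = 37°.

37°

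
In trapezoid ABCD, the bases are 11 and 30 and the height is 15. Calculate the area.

A trapezoid's area equals the midsegment times the height.
The midsegment is (11 + 30) / 2 = 41/2.
Area = 41/2 * 15 = 615/2.

615/2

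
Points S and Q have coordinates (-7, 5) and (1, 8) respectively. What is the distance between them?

d = sqrt((8)^2 + (3)^2) = sqrt(73)

sqrt(73)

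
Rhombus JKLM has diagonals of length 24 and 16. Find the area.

Area = (24 * 16) / 2 = 384 / 2 = 192

192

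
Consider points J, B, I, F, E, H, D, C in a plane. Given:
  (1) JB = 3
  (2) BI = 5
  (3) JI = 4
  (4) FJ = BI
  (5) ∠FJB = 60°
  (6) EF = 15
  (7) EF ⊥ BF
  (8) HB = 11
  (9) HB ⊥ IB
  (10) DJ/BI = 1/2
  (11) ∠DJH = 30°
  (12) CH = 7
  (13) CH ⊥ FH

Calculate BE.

From the given relations: FJ = BI = 5.
Step 1: By the law of cosines on triangle BJF: BF² = 3² + 5² − 2·3·5·cos(60°) = 19, so BF = √19.
Step 2: By the law of cosines on triangle BFE: BE² = √19² + 15² − 2·√19·15·cos(90°) = 244, so BE = 2·√61.

Therefore, the length of BE = 2·√61.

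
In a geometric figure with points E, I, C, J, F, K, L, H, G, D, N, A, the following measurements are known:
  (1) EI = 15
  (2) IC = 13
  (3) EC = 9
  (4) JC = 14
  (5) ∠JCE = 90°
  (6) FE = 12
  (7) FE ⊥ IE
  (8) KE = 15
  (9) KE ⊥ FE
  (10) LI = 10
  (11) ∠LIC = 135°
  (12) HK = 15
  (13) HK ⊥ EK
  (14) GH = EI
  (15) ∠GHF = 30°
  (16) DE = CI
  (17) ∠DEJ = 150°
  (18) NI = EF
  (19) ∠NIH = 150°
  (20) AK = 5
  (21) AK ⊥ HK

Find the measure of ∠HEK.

Step 1: By the law of cosines on triangle EKH: EH² = 15² + 15² − 2·15·15·cos(90°) = 450, so EH = 15·√2.
Step 2: By the inverse law of cosines on triangle HEK: cos(∠HEK) = ((15·√2)² + 15² − 15²) / (2·15·√2·15) = 450/636.4 = 0.7071, so ∠HEK = 45°.

Therefore, the measure of angle ∠HEK = 45°.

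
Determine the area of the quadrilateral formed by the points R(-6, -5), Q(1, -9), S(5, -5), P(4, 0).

The Shoelace formula works by pairing each vertex with the next (cycling back to the first).
For each pair, compute x_i*y_(i+1) - x_(i+1)*y_i:
  (-6*-9 - 1*-5) = 59
  (1*-5 - 5*-9) = 40
  (5*0 - 4*-5) = 20
  (4*-5 - -6*0) = -20
Taking half the absolute value of the total: Area = (1/2)(99) = 99/2.

99/2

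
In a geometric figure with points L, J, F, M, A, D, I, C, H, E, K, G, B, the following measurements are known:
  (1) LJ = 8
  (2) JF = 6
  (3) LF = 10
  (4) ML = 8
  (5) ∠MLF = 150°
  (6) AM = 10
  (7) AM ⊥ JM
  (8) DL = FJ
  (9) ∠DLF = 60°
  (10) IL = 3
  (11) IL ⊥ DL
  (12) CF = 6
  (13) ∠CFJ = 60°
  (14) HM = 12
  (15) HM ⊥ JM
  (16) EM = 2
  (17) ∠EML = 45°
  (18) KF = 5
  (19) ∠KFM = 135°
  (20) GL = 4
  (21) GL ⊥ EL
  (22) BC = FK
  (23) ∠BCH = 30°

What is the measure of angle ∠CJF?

Step 1: By the law of cosines on triangle JFC: JC² = 6² + 6² − 2·6·6·cos(60°) = 36, so JC = 6.
Step 2: By the inverse law of cosines on triangle CJF: cos(∠CJF) = (6² + 6² − 6²) / (2·6·6) = 36/72 = 0.5, so ∠CJF = 60°.

Therefore, the measure of angle ∠CJF = 60°.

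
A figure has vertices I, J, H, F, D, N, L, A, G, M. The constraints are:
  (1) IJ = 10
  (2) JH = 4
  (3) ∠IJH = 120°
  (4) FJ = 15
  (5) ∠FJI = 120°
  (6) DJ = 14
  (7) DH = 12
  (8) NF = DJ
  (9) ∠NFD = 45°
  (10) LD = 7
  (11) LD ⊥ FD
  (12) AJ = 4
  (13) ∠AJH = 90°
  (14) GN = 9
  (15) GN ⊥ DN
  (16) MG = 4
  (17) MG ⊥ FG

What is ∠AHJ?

Step 1: By the law of cosines on triangle HJA: HA² = 4² + 4² − 2·4·4·cos(90°) = 32, so HA = 4·√2.
Step 2: By the inverse law of cosines on triangle AHJ: cos(∠AHJ) = ((4·√2)² + 4² − 4²) / (2·4·√2·4) = 32/45.25 = 0.7071, so ∠AHJ = 45°.

Therefore, the measure of angle ∠AHJ = 45°.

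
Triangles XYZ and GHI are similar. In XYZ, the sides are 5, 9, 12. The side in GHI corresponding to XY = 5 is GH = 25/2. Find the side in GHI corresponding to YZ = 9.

k = 25/2/5 = 5/2. HI = 5/2 * 9 = 45/2.

45/2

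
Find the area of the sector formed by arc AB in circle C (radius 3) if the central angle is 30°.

Sector area = π(3²)(1/12) = 3*pi/4

3*pi/4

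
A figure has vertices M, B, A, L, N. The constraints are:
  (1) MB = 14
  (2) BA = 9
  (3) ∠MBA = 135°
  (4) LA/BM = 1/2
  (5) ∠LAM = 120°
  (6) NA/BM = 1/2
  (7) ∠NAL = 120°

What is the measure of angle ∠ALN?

From the given relations: LA = 1/2·BM = 1/2·14 = 7; NA = 1/2·BM = 1/2·14 = 7.
Step 1: By the law of cosines on triangle LAN: LN² = 7² + 7² − 2·7·7·cos(120°) = 147, so LN = 7·√3.
Step 2: By the inverse law of cosines on triangle ALN: cos(∠ALN) = (7² + (7·√3)² − 7²) / (2·7·7·√3) = 147/169.74 = 0.866, so ∠ALN = 30°.

Therefore, the measure of angle ∠ALN = 30°.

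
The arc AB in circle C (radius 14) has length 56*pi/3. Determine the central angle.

Arc length L = 2πr × θ/360, so θ = 360L / (2πr).
θ = 360 × 56*pi/3 / (2π × 14)
θ = 240°
θ = 240°

240°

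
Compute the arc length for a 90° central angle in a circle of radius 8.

Arc length = 2π(8)(1/4) = 4*pi

4*pi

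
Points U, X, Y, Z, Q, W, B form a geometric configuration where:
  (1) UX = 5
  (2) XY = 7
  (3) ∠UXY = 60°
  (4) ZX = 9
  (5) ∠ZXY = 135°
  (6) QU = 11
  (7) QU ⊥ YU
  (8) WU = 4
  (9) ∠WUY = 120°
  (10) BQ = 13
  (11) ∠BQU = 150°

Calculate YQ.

Step 1: By the law of cosines on triangle UXY: UY² = 5² + 7² − 2·5·7·cos(60°) = 39, so UY = √39.
Step 2: By the law of cosines on triangle YUQ: YQ² = √39² + 11² − 2·√39·11·cos(90°) = 160, so YQ = 4·√10.

Therefore, the length of YQ = 4·√10.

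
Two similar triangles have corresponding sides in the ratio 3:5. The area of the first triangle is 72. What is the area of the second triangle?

Area ratio = (3/5)^2 = 9/25. Area of the second triangle = 72 * 25/9 = 200.

200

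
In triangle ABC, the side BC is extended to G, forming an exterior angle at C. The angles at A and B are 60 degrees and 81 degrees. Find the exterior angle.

By the exterior angle theorem, an exterior angle of a triangle equals the sum of the two remote interior angles.
Exterior angle = angle A + angle B
Exterior angle = 60 + 81 = 141 degrees

141 degrees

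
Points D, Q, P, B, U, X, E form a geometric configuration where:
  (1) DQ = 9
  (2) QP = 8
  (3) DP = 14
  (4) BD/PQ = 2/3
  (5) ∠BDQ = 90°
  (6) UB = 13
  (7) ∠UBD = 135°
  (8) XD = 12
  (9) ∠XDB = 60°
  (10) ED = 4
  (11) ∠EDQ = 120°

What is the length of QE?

Step 1: By the law of cosines on triangle QDE: QE² = 9² + 4² − 2·9·4·cos(120°) = 133, so QE = √133.

Therefore, the length of QE = √133.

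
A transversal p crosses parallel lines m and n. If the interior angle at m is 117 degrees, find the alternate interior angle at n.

Alternate interior angles are equal: 117 degrees.

117 degrees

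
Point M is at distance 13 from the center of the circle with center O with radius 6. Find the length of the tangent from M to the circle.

tangent = √(d² - r²) = √(13² - 6²) = √(169 - 36) = √133 = sqrt(133)

sqrt(133)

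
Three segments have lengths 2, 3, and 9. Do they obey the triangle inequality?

The longest side is 9. The other two sides sum to 2 + 3 = 5.
Since 5 ≤ 9, the two shorter sides cannot reach around to close the triangle.

No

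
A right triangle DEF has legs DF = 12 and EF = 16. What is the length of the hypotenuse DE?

DE = sqrt(12^2 + 16^2) = sqrt(400) = 20

20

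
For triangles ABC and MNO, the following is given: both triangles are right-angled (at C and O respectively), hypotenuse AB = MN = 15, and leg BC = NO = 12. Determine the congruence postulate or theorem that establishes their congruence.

The given information provides:
both triangles are right-angled (at C and O respectively), hypotenuse AB = MN = 15, and leg BC = NO = 12
This matches the HL congruence theorem.
The hypotenuse and one leg of two right triangles are equal (Hypotenuse-Leg).

HL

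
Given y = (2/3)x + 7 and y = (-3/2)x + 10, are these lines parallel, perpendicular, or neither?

Slope of line 1: m1 = 2/3
Slope of line 2: m2 = -3/2
m1 * m2 = -1, so perpendicular.

Perpendicular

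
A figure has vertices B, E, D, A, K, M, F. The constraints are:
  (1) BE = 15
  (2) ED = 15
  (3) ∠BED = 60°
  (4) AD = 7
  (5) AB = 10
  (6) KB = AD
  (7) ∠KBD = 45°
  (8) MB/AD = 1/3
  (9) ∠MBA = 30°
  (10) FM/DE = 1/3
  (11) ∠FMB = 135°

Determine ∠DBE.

Step 1: By the law of cosines on triangle BED: BD² = 15² + 15² − 2·15·15·cos(60°) = 225, so BD = 15.
Step 2: By the inverse law of cosines on triangle DBE: cos(∠DBE) = (15² + 15² − 15²) / (2·15·15) = 225/450 = 0.5, so ∠DBE = 60°.

Therefore, the measure of angle ∠DBE = 60°.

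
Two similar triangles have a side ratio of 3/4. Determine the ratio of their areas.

Area scales with the square of linear dimensions. If every length is multiplied by 3/4, then the area is multiplied by (3/4)^2 = 9/16.
The area ratio is 9:16.

9:16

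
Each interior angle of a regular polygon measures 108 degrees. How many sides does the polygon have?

The exterior angle is the supplement of the interior angle: 180 - 108 = 72 degrees.
Since the exterior angles of any convex polygon sum to 360 degrees, the number of sides is 360 / 72 = 5.

5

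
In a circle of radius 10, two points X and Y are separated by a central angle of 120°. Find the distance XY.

Chord length = 2r sin(θ/2)
= 2 × 10 × sin(120°/2)
= 2 × 10 × sin(60°)
= 10*sqrt(3)

10*sqrt(3)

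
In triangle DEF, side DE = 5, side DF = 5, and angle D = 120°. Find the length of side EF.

By the law of cosines: EF^2 = DE^2 + DF^2 - 2*DE*DF*cos(D)
EF^2 = 5^2 + 5^2 - 2*5*5*cos(120°)
EF^2 = 25 + 25 - 50*(-1/2)
EF^2 = 75
EF = 5*sqrt(3)

5*sqrt(3)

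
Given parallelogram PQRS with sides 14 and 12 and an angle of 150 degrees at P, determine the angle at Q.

Opposite sides of a parallelogram are parallel, so consecutive angles form co-interior angles on a transversal.
Co-interior angles sum to 180°, giving angle Q = 180 - 150 = 30 degrees.

30 degrees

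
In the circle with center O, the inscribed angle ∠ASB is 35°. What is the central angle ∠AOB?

Central angle = 2 × 35° = 70° (inscribed angle theorem).

70°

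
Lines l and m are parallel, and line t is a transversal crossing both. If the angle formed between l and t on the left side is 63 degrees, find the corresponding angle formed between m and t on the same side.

Corresponding angles formed by parallel lines and a transversal are equal.
The given angle is 63 degrees.
The corresponding angle = 63 degrees.

63 degrees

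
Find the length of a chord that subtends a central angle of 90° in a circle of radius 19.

Chord length = 2r sin(θ/2)
= 2 × 19 × sin(90°/2)
= 2 × 19 × sin(45°)
= 19*sqrt(2)

19*sqrt(2)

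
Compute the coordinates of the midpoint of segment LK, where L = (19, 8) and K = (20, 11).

The midpoint is the average of the coordinates:
x: (19 + 20)/2 = 39/2
y: (8 + 11)/2 = 19/2
Midpoint = (39/2, 19/2)

(39/2, 19/2)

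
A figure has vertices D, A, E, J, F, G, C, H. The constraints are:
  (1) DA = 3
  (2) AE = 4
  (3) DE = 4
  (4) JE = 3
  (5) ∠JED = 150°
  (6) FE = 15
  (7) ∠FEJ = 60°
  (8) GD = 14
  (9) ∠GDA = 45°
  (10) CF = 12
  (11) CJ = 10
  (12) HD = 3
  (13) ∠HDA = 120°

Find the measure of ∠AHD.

Step 1: By the law of cosines on triangle HDA: HA² = 3² + 3² − 2·3·3·cos(120°) = 27, so HA = 3·√3.
Step 2: By the inverse law of cosines on triangle AHD: cos(∠AHD) = ((3·√3)² + 3² − 3²) / (2·3·√3·3) = 27/31.18 = 0.866, so ∠AHD = 30°.

Therefore, the measure of angle ∠AHD = 30°.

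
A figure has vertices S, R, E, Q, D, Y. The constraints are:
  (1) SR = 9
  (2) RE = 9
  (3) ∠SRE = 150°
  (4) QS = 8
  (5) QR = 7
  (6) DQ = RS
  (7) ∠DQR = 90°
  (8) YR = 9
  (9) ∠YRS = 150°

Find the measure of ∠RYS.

Step 1: By the law of cosines on triangle YRS: YS² = 9² + 9² − 2·9·9·cos(150°) = 302.3, so YS ≈ 17.39.
Step 2: By the inverse law of cosines on triangle RYS: cos(∠RYS) = (9² + 17.39² − 9²) / (2·9·17.39) = 302.3/312.96 = 0.9659, so ∠RYS = 15°.

Therefore, the measure of angle ∠RYS = 15°.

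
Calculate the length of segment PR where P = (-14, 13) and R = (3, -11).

d = sqrt((3 - -14)^2 + (-11 - 13)^2)
d = sqrt(17^2 + -24^2)
d = sqrt(289 + 576)
d = sqrt(865)

sqrt(865)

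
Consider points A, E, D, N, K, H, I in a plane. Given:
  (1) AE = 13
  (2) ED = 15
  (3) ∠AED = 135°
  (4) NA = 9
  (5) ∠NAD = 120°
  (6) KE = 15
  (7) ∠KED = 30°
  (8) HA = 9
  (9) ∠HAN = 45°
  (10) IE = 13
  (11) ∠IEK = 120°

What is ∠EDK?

Step 1: By the law of cosines on triangle DEK: DK² = 15² + 15² − 2·15·15·cos(30°) = 60.29, so DK ≈ 7.76.
Step 2: By the inverse law of cosines on triangle EDK: cos(∠EDK) = (15² + 7.76² − 15²) / (2·15·7.76) = 60.29/232.94 = 0.2588, so ∠EDK = 75°.

Therefore, the measure of angle ∠EDK = 75°.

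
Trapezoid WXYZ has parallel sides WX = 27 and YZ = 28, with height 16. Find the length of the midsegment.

midsegment = (27 + 28) / 2 = 55 / 2 = 55/2

55/2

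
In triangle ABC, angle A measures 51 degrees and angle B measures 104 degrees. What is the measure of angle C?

By the triangle angle sum property, the three interior angles of any triangle add up to 180°.
We know angle A = 51° and angle B = 104°, so their sum is 155°.
Therefore angle C = 180° - 155° = 25°.

25 degrees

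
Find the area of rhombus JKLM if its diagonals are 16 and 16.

The diagonals of a rhombus divide it into four right triangles.
Each triangle has legs 16/ 2 = 8 and 16/2 = 8, so each has area (1/2)*8*8 = 32.
Four such triangles give total area = (d1 * d2) / 2 = 128.

128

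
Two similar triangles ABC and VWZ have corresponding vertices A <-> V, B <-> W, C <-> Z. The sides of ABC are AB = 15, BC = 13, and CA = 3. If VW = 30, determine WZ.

k = 30/15 = 2. WZ = 2 * 13 = 26.

26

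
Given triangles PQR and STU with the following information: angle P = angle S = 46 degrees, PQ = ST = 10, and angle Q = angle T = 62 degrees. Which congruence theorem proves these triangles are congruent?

The given information provides:
angle P = angle S = 46 degrees, PQ = ST = 10, and angle Q = angle T = 62 degrees
This matches the ASA congruence theorem.
Two pairs of corresponding angles and the included side are equal (Angle-Side-Angle).

ASA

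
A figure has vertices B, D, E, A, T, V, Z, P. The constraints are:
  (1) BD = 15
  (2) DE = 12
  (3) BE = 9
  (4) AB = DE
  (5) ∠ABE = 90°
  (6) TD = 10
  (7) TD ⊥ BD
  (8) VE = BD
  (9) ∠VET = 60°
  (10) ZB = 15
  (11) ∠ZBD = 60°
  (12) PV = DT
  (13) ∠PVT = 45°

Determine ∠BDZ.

Step 1: By the law of cosines on triangle DBZ: DZ² = 15² + 15² − 2·15·15·cos(60°) = 225, so DZ = 15.
Step 2: By the inverse law of cosines on triangle BDZ: cos(∠BDZ) = (15² + 15² − 15²) / (2·15·15) = 225/450 = 0.5, so ∠BDZ = 60°.

Therefore, the measure of angle ∠BDZ = 60°.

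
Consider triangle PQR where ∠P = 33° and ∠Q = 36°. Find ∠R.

angle R = 180 - 33 - 36 = 111 degrees.

111 degrees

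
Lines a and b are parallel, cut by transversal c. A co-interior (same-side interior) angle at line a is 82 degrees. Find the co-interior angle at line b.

Co-interior (same-side interior) angles are between the parallel lines on the same side of the transversal.
Unlike corresponding or alternate interior angles, they are supplementary rather than equal.
So the angle = 180 - 82 = 98 degrees.

98 degrees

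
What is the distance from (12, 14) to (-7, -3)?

The horizontal distance is |-7 - 12| = 19 and the vertical distance is |-3 - 14| = 17.
By the Pythagorean theorem, d = sqrt(19^2 + 17^2) = sqrt(650) = 5*sqrt(26).

5*sqrt(26)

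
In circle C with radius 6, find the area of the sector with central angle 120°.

The full circle has area πr² = π(6)² = 36*pi.
The sector covers 120° out of 360°, a fraction of 1/3.
Sector area = 36*pi × 1/3 = 12*pi.

12*pi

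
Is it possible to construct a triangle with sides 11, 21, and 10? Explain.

No.
The triangle inequality is violated: 11 + 10 = 21 ≤ 21.
These lengths cannot form a triangle.

No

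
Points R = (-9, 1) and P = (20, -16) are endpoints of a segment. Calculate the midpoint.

M = ((x₁ + x₂)/2, (y₁ + y₂)/2)
= ((-9 + 20)/2, (1 + -16)/2)
= (11/2, -15/2) = (11/2, -15/2)

(11/2, -15/2)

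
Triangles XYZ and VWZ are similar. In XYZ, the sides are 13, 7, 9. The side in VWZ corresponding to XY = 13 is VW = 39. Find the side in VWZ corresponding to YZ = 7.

Similar triangles have proportional sides. Setting up the proportion:
VW / XY = WZ / YZ
39 / 13 = WZ / 7
WZ = 7 * 39 / 13 = 21.

21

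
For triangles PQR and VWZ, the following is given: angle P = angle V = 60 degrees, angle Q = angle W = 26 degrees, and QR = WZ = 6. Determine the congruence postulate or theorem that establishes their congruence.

Consider the given information: angle P = angle V = 60 degrees, angle Q = angle W = 26 degrees, and QR = WZ = 6
This is not SSS or ASA: SSS requires all three pairs of sides, but we don't have that. ASA requires two angles and the side between them.
The correct criterion is AAS. Two pairs of corresponding angles and a non-included side are equal (Angle-Angle-Side).

AAS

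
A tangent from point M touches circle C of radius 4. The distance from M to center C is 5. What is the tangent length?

tangent = √(d² - r²) = √(5² - 4²) = √(25 - 16) = √9 = 3

3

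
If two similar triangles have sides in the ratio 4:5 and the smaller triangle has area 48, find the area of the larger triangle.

For similar figures, the area ratio equals the square of the side ratio.
Side ratio (the smaller triangle to the larger triangle) = 4:5, so area ratio = 4^2:5^2 = 16:25.
If the area of the smaller triangle is 48, then the area of the larger triangle = 48 * (25/16) = 75.

75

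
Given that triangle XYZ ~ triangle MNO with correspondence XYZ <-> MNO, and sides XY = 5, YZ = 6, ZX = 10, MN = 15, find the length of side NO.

Similar triangles have proportional sides. Setting up the proportion:
MN / XY = NO / YZ
15 / 5 = NO / 6
NO = 6 * 15 / 5 = 18.

18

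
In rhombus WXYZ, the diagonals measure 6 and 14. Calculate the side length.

Half-diagonals are 3 and 7. side = sqrt(3^2 + 7^2) = sqrt(58)

sqrt(58)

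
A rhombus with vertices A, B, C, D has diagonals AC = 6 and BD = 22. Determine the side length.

Half-diagonals are 3 and 11. side = sqrt(3^2 + 11^2) = sqrt(130)

sqrt(130)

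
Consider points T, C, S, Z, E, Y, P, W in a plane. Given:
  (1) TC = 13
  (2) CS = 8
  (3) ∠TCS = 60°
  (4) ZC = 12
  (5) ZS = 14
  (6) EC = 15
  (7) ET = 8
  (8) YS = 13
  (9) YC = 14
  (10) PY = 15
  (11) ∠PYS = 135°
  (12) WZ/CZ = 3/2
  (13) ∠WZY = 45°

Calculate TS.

Step 1: By the law of cosines on triangle TCS: TS² = 13² + 8² − 2·13·8·cos(60°) = 129, so TS = √129.

Therefore, the length of TS = √129.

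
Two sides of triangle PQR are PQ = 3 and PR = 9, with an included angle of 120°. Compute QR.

When two sides and the included angle are known, the law of cosines gives the third side.
c^2 = a^2 + b^2 - 2ab cos(C) generalizes the Pythagorean theorem to non-right triangles.
Here: QR^2 = 9 + 81 - 54*(-1/2) = 117
QR = 3*sqrt(13)

3*sqrt(13)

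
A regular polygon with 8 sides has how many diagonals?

Each of the 8 vertices connects to 5 non-adjacent vertices via diagonals.
Total connections = 8 × 5 = 40, but each diagonal is counted twice.
Number of diagonals = 40 / 2 = 20.

20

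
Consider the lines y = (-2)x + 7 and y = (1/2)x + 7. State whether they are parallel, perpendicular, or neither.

Slope of line 1: m1 = -2
Slope of line 2: m2 = 1/2
m1 * m2 = -1, so perpendicular.

Perpendicular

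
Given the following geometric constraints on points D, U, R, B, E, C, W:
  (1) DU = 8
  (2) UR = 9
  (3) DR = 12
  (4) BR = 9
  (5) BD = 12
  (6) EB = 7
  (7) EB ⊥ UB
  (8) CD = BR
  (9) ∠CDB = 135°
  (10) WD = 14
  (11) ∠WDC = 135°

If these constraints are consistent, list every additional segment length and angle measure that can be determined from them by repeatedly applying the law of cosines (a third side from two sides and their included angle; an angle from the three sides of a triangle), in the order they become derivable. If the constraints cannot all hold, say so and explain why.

The constraints are consistent. Derivable facts, in order:
After 1 step:
- BC ≈ 19.44
- CW ≈ 21.34
- ∠BDR = 44.05°
- ∠BRD = 67.98°
- ∠DBR = 67.98°
- ∠DRU = 41.81°
- ∠DUR = 89.6°
- ∠RDU = 48.59°
After 2 steps:
- ∠BCD = 25.89°
- ∠CBD = 19.11°
- ∠CWD = 17.35°
- ∠DCW = 27.65°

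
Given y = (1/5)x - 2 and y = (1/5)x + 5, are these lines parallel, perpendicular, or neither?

Slope of line 1: m1 = 1/5
Slope of line 2: m2 = 1/5
m1 = m2, so the lines are parallel.

Parallel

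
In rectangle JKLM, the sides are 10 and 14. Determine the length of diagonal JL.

d = sqrt(10^2 + 14^2) = sqrt(296) = 2*sqrt(74)

2*sqrt(74)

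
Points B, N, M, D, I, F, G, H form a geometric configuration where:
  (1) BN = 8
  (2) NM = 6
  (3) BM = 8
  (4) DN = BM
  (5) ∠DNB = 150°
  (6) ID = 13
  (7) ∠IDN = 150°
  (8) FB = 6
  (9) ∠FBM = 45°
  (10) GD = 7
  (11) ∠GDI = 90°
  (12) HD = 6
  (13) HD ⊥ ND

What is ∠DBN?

From the given relations: DN = BM = 8.
Step 1: By the law of cosines on triangle BND: BD² = 8² + 8² − 2·8·8·cos(150°) = 238.85, so BD ≈ 15.45.
Step 2: By the inverse law of cosines on triangle DBN: cos(∠DBN) = (15.45² + 8² − 8²) / (2·15.45·8) = 238.85/247.28 = 0.9659, so ∠DBN = 15°.

Therefore, the measure of angle ∠DBN = 15°.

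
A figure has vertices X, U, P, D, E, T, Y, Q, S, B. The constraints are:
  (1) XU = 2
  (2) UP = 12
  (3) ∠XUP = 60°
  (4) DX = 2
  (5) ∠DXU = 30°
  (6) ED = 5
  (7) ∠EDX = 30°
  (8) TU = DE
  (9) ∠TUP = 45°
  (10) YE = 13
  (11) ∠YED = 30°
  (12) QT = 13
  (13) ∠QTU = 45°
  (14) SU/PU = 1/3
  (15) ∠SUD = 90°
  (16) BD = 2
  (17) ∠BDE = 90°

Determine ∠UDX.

Step 1: By the law of cosines on triangle DXU: DU² = 2² + 2² − 2·2·2·cos(30°) = 1.07, so DU ≈ 1.04.
Step 2: By the inverse law of cosines on triangle UDX: cos(∠UDX) = (1.04² + 2² − 2²) / (2·1.04·2) = 1.07/4.14 = 0.2588, so ∠UDX = 75°.

Therefore, the measure of angle ∠UDX = 75°.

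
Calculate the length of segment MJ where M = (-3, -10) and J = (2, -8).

d = sqrt((2 - -3)^2 + (-8 - -10)^2)
d = sqrt(5^2 + 2^2)
d = sqrt(25 + 4)
d = sqrt(29)

sqrt(29)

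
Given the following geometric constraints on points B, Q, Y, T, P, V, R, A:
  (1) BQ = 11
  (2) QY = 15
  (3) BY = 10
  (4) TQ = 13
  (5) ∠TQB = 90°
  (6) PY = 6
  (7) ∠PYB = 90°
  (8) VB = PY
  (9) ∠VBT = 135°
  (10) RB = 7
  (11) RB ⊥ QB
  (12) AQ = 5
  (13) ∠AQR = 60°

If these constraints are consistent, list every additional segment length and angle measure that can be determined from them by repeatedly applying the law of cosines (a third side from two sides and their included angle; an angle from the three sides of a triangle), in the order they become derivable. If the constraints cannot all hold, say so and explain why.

The constraints are consistent. Derivable facts, in order:
After 1 step:
- BP = 2·√34
- BT ≈ 17.03
- QR = √170
- ∠BQY = 41.8°
- ∠BYQ = 47.16°
- ∠QBY = 91.04°
After 2 steps:
- RA ≈ 11.39
- TV ≈ 21.69
- ∠BPY = 59.04°
- ∠BQR = 32.47°
- ∠BRQ = 57.53°
- ∠BTQ = 40.24°
- ∠PBY = 30.96°
- ∠QBT = 49.76°
After 3 steps:
- ∠ARQ = 22.34°
- ∠BTV = 11.28°
- ∠BVT = 33.72°
- ∠QAR = 97.66°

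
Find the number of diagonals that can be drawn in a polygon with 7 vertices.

The number of diagonals in an n-gon is n(n - 3)/2.
For n = 7: 7(7 - 3)/2 = 7 × 4 / 2 = 14.

14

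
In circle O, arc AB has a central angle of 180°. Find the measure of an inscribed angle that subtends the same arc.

By the inscribed angle theorem, the inscribed angle is half the central angle.
Inscribed angle = 180° / 2 = 90°

90°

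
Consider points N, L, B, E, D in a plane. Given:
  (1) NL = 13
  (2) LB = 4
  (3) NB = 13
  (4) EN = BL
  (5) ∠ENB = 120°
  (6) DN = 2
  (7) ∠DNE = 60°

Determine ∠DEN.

From the given relations: EN = BL = 4.
Step 1: By the law of cosines on triangle END: ED² = 4² + 2² − 2·4·2·cos(60°) = 12, so ED = 2·√3.
Step 2: By the inverse law of cosines on triangle DEN: cos(∠DEN) = ((2·√3)² + 4² − 2²) / (2·2·√3·4) = 24/27.71 = 0.866, so ∠DEN = 30°.

Therefore, the measure of angle ∠DEN = 30°.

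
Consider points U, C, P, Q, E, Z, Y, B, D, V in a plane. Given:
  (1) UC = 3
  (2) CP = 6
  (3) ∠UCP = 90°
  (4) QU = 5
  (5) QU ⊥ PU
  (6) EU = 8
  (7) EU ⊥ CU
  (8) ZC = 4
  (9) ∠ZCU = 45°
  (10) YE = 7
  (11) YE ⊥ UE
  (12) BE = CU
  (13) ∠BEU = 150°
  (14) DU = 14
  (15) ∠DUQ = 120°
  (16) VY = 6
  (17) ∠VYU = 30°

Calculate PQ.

Step 1: By the law of cosines on triangle UCP: UP² = 3² + 6² − 2·3·6·cos(90°) = 45, so UP = 3·√5.
Step 2: By the law of cosines on triangle PUQ: PQ² = (3·√5)² + 5² − 2·3·√5·5·cos(90°) = 70, so PQ = √70.

Therefore, the length of PQ = √70.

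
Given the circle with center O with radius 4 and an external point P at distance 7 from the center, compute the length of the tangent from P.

Let T be the point of tangency. Then OT ⊥ PT (radius ⊥ tangent).
In right triangle OTP: OP² = OT² + PT²
7² = 4² + PT²
PT² = 33, PT = sqrt(33)

sqrt(33)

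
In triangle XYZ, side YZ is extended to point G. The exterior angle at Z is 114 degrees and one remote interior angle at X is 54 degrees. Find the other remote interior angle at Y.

By the exterior angle theorem: exterior angle = sum of remote interior angles.
114 = 54 + angle Y
angle Y = 114 - 54 = 60 degrees

60 degrees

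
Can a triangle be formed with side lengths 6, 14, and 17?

Yes.
The triangle inequality requires that the sum of any two sides exceeds the third.
Here 6 + 14 = 20 > 17, so the condition is met.

Yes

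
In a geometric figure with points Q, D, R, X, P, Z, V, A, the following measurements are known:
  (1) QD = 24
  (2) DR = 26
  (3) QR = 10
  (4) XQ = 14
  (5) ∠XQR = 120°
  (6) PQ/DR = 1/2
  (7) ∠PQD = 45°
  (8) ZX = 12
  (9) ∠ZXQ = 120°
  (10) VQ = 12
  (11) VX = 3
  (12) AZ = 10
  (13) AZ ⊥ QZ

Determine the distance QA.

Step 1: By the law of cosines on triangle ZXQ: ZQ² = 12² + 14² − 2·12·14·cos(120°) = 508, so ZQ = 2·√127.
Step 2: By the law of cosines on triangle QZA: QA² = (2·√127)² + 10² − 2·2·√127·10·cos(90°) = 608, so QA = 4·√38.

Therefore, the length of QA = 4·√38.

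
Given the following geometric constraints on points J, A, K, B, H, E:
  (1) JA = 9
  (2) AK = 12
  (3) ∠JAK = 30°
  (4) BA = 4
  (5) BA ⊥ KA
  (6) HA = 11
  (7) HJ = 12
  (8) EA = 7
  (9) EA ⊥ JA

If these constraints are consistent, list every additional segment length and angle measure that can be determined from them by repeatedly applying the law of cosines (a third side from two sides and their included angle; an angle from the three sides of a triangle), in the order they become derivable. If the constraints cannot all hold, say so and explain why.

The constraints are consistent. Derivable facts, in order:
After 1 step:
- JE = √130
- JK ≈ 6.16
- KB = 4·√10
- ∠AHJ = 45.82°
- ∠AJH = 61.22°
- ∠HAJ = 72.97°
After 2 steps:
- ∠ABK = 71.57°
- ∠AEJ = 52.13°
- ∠AJE = 37.87°
- ∠AJK = 103.06°
- ∠AKB = 18.43°
- ∠AKJ = 46.94°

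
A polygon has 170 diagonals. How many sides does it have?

Using d = n(n - 3)/2, we solve 170 = n(n - 3)/2.
So n(n - 3) = 340.
Testing n = 20: 20 * 17 = 340 = 340. Correct.
The polygon has 20 sides.

20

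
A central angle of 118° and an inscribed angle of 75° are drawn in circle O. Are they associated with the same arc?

By the inscribed angle theorem, the inscribed angle for a central angle of 118° should be 118° / 2 = 59°.
The given inscribed angle is 75°, which does not equal 59°.
Therefore, no, they do not correspond to the same arc.

No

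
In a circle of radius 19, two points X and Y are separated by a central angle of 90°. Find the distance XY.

Chord = 2(19) sin(45°) = 19*sqrt(2)

19*sqrt(2)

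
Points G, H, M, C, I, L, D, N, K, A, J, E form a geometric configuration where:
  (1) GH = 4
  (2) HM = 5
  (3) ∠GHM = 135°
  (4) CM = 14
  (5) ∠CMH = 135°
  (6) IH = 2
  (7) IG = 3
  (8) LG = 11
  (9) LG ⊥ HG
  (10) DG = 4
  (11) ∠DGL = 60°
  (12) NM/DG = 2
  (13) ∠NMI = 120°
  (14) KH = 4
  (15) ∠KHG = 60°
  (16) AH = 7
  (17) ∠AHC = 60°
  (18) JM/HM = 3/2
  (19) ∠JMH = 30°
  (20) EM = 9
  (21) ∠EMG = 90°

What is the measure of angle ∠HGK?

Step 1: By the law of cosines on triangle GHK: GK² = 4² + 4² − 2·4·4·cos(60°) = 16, so GK = 4.
Step 2: By the inverse law of cosines on triangle HGK: cos(∠HGK) = (4² + 4² − 4²) / (2·4·4) = 16/32 = 0.5, so ∠HGK = 60°.

Therefore, the measure of angle ∠HGK = 60°.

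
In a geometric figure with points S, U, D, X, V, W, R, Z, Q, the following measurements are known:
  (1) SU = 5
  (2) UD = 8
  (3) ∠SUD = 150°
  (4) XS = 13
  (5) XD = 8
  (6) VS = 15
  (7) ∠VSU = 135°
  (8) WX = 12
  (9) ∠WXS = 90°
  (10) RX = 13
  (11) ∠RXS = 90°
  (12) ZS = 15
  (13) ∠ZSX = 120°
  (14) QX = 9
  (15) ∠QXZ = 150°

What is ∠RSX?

Step 1: By the law of cosines on triangle SXR: SR² = 13² + 13² − 2·13·13·cos(90°) = 338, so SR = 13·√2.
Step 2: By the inverse law of cosines on triangle RSX: cos(∠RSX) = ((13·√2)² + 13² − 13²) / (2·13·√2·13) = 338/478 = 0.7071, so ∠RSX = 45°.

Therefore, the measure of angle ∠RSX = 45°.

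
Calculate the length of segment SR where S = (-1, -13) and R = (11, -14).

The horizontal distance is |11 - -1| = 12 and the vertical distance is |-14 - -13| = 1.
By the Pythagorean theorem, d = sqrt(12^2 + 1^2) = sqrt(145).

sqrt(145)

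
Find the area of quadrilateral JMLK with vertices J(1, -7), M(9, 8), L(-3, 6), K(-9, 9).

Using the Shoelace formula for a quadrilateral (vertices in order):
Area = (1/2)|sum of (x_i * y_(i+1) - x_(i+1) * y_i)|
Terms: (1*8 - 9*-7) = 71, (9*6 - -3*8) = 78, (-3*9 - -9*6) = 27, (-9*-7 - 1*9) = 54
Sum = 230
Area = (1/2)(230) = 115

115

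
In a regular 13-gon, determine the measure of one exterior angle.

Each exterior angle of a regular n-gon is 360 / n.
For n = 13: 360 / 13 = 360/13 degrees.

360/13 degrees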